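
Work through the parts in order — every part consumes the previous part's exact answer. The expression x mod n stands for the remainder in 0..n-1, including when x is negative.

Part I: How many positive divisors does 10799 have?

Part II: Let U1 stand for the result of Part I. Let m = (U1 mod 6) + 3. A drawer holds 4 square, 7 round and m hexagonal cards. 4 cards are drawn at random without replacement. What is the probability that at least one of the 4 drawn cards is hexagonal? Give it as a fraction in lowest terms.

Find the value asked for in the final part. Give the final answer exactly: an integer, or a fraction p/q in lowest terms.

Part I: 10799 is prime, so its only divisors are 1 and 10799; count = 2; answer 2
Part II: U1 = 2; m = 5; total draws C(16,4) = 1820; complement C(11,4) = 330; favorable 1820 - 330 = 1490; P = 149/182; answer 149/182

149/182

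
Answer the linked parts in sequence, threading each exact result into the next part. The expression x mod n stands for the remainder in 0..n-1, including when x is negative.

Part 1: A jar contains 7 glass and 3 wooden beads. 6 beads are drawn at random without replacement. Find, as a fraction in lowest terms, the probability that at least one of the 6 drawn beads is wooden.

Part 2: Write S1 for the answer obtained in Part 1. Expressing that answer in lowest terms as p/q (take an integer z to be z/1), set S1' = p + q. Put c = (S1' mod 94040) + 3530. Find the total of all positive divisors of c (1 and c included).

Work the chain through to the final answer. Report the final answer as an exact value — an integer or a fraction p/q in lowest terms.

Part 1: total draws C(10,6) = 210; complement C(7,6) = 7; favorable 210 - 7 = 203; P = 29/30; answer 29/30
Part 2: S1 = 29/30; threaded value p + q = 59; c = 3589; 3589 = 37 * 97; sigma = (1 + 37) * (1 + 97) = 38 * 98 = 3724; answer 3724

3724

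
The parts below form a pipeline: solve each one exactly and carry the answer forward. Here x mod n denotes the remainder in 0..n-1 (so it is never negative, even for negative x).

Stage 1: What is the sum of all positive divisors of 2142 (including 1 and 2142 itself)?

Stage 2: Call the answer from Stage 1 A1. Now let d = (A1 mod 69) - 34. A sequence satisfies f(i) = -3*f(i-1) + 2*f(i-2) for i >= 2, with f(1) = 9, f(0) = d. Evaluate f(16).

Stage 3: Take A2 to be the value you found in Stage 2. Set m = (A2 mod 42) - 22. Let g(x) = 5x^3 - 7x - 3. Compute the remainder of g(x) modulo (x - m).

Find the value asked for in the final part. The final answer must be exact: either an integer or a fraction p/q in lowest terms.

10891

Stage 1: 2142 = 2 * 3^2 * 7 * 17; sigma = (1 + 2) * (1 + 3 + 9) * (1 + 7) * (1 + 17) = 3 * 13 * 8 * 18 = 5616; answer 5616
Stage 2: A1 = 5616; d = -7; f(2) = -3*(9) + 2*(-7) = -41; iterating: f(2)=-41, f(3)=141, f(4)=-505, f(5)=1797, f(6)=-6401, f(7)=22797, f(8)=-81193, f(9)=289173, f(10)=-1029905, f(11)=3668061, f(12)=-13063993, f(13)=46528101, f(14)=-165712289, f(15)=590193069, f(16)=-2102003785; answer -2102003785
Stage 3: A2 = -2102003785; m = 13; remainder = value at the root: 5*(13)^3 - 7*(13)^1 - 3 = (10985) + (-91) + (-3) = 10891; answer 10891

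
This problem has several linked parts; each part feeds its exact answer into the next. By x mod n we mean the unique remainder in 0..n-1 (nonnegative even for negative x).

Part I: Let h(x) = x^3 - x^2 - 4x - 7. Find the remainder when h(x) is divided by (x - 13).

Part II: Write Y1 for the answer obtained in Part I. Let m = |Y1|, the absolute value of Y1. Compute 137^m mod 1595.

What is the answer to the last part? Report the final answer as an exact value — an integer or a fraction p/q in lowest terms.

1087

Part I: remainder = value at the root: 1*(13)^3 - 1*(13)^2 - 4*(13)^1 - 7 = (2197) + (-169) + (-52) + (-7) = 1969; answer 1969
Part II: Y1 = 1969; m = 1969; squarings mod 1595: 137^1=137, 137^2=1224, 137^4=471, 137^8=136, 137^16=951, 137^32=36, 137^64=1296, 137^128=81, 137^256=181, 137^512=861, 137^1024=1241; 137^1969 = 137^1 * 137^16 * 137^32 * 137^128 * 137^256 * 137^512 * 137^1024 = 1087 (mod 1595); answer 1087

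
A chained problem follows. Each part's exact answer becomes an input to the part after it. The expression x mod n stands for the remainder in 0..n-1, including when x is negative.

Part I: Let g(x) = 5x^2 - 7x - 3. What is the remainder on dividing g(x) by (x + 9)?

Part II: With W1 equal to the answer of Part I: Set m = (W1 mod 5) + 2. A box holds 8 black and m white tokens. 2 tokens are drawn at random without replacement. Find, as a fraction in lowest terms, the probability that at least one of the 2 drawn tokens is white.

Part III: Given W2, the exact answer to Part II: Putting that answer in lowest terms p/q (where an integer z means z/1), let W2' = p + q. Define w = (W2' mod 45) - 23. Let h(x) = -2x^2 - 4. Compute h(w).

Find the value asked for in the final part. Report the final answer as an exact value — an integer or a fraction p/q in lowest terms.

Part I: remainder = value at the root: 5*(-9)^2 - 7*(-9)^1 - 3 = (405) + (63) + (-3) = 465; answer 465
Part II: W1 = 465; m = 2; total draws C(10,2) = 45; complement C(8,2) = 28; favorable 45 - 28 = 17; P = 17/45; answer 17/45
Part III: W2 = 17/45; threaded value p + q = 62; w = -6; -2*(-6)^2 - 4 = (-72) + (-4) = -76; answer -76

-76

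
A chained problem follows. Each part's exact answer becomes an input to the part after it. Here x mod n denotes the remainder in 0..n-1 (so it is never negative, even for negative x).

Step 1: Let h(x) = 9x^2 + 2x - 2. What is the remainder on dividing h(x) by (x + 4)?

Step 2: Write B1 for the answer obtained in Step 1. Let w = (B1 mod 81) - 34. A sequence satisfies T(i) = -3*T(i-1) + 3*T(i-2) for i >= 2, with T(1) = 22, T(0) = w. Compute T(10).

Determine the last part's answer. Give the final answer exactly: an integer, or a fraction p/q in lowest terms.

-932634

Step 1: remainder = value at the root: 9*(-4)^2 + 2*(-4)^1 - 2 = (144) + (-8) + (-2) = 134; answer 134
Step 2: B1 = 134; w = 19; T(2) = -3*(22) + 3*(19) = -9; iterating: T(2)=-9, T(3)=93, T(4)=-306, T(5)=1197, T(6)=-4509, T(7)=17118, T(8)=-64881, T(9)=245997, T(10)=-932634; answer -932634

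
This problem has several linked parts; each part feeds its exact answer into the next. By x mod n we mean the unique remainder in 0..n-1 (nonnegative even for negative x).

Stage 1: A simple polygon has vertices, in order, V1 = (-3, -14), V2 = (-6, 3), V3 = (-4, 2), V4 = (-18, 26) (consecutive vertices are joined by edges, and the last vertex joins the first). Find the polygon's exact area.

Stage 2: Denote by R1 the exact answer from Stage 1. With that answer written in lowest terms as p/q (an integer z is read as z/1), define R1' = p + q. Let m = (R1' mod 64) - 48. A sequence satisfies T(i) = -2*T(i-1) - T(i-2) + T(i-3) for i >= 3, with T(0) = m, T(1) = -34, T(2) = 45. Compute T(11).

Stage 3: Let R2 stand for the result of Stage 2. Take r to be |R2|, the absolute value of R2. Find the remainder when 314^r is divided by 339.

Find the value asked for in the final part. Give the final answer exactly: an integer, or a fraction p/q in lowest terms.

164

Stage 1: cross terms: (-3*3 - -6*-14)=-93, (-6*2 - -4*3)=0, (-4*26 - -18*2)=-68, (-18*-14 - -3*26)=330; twice the area = |169| = 169; area = 169/2; answer 169/2
Stage 2: R1 = 169/2; threaded value p + q = 171; m = -5; T(3) = -2*(45) - 1*(-34) + 1*(-5) = -61; iterating: T(3)=-61, T(4)=43, T(5)=20, T(6)=-144, T(7)=311, T(8)=-458, T(9)=461, T(10)=-153, T(11)=-613; answer -613
Stage 3: R2 = -613; r = 613; squarings mod 339: 314^1=314, 314^2=286, 314^4=97, 314^8=256, 314^16=109, 314^32=16, 314^64=256, 314^128=109, 314^256=16, 314^512=256; 314^613 = 314^1 * 314^4 * 314^32 * 314^64 * 314^512 = 164 (mod 339); answer 164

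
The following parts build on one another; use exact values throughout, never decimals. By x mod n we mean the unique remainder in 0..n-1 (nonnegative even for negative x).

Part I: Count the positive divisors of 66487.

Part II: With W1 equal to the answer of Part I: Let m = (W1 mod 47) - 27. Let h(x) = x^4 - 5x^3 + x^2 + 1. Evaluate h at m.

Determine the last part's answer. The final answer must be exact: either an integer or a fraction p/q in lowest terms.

341206

Part I: 66487 = 17 * 3911; number of divisors = (1+1) * (1+1) = 4; answer 4
Part II: W1 = 4; m = -23; 1*(-23)^4 - 5*(-23)^3 + 1*(-23)^2 + 1 = (279841) + (60835) + (529) + (1) = 341206; answer 341206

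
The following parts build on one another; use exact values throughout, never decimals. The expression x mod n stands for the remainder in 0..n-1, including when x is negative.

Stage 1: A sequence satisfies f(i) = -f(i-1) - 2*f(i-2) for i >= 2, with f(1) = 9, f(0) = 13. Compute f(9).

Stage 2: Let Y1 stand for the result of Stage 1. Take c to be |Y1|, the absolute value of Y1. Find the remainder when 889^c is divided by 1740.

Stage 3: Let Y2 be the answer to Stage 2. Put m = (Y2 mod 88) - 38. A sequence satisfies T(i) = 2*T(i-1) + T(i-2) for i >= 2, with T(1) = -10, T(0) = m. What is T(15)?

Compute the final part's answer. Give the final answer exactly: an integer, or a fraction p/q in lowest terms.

Stage 1: f(2) = -1*(9) - 2*(13) = -35; iterating: f(2)=-35, f(3)=17, f(4)=53, f(5)=-87, f(6)=-19, f(7)=193, f(8)=-155, f(9)=-231; answer -231
Stage 2: Y1 = -231; c = 231; squarings mod 1740: 889^1=889, 889^2=361, 889^4=1561, 889^8=721, 889^16=1321, 889^32=1561, 889^64=721, 889^128=1321; 889^231 = 889^1 * 889^2 * 889^4 * 889^32 * 889^64 * 889^128 = 1549 (mod 1740); answer 1549
Stage 3: Y2 = 1549; m = 15; T(2) = 2*(-10) + 1*(15) = -5; iterating: T(2)=-5, T(3)=-20, T(4)=-45, T(5)=-110, T(6)=-265, T(7)=-640, T(8)=-1545, T(9)=-3730, T(10)=-9005, T(11)=-21740, T(12)=-52485, T(13)=-126710, T(14)=-305905, T(15)=-738520; answer -738520

-738520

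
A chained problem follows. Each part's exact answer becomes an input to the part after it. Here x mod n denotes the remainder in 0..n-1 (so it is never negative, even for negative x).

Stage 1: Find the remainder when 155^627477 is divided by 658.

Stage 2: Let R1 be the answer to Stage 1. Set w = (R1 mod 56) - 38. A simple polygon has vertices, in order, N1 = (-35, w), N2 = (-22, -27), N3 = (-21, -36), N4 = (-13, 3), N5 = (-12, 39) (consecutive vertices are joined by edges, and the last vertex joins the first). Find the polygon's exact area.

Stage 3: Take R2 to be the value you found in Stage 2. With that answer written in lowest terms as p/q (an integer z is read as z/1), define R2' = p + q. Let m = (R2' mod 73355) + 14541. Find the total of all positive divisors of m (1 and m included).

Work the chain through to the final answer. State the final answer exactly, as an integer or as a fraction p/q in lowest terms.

Stage 1: squarings mod 658: 155^1=155, 155^2=337, 155^4=393, 155^8=477, 155^16=519, 155^32=239, 155^64=533, 155^128=491, 155^256=253, 155^512=183, 155^1024=589, 155^2048=155, 155^4096=337, 155^8192=393, 155^16384=477, 155^32768=519, 155^65536=239, 155^131072=533, 155^262144=491, 155^524288=253; 155^627477 = 155^1 * 155^4 * 155^16 * 155^256 * 155^512 * 155^4096 * 155^32768 * 155^65536 * 155^524288 = 435 (mod 658); answer 435
Stage 2: R1 = 435; w = 5; cross terms: (-35*-27 - -22*5)=1055, (-22*-36 - -21*-27)=225, (-21*3 - -13*-36)=-531, (-13*39 - -12*3)=-471, (-12*5 - -35*39)=1305; twice the area = |1583| = 1583; area = 1583/2; answer 1583/2
Stage 3: R2 = 1583/2; threaded value p + q = 1585; m = 16126; 16126 = 2 * 11 * 733; sigma = (1 + 2) * (1 + 11) * (1 + 733) = 3 * 12 * 734 = 26424; answer 26424

26424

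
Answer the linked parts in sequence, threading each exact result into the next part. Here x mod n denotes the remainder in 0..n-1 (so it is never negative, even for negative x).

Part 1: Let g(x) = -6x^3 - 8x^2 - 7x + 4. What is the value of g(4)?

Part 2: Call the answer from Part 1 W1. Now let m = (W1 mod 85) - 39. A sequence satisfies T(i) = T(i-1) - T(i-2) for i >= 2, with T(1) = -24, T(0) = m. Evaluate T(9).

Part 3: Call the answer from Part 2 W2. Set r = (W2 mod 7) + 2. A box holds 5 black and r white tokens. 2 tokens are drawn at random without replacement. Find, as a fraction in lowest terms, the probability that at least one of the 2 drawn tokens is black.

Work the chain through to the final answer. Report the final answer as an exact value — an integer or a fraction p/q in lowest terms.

25/28

Part 1: -6*(4)^3 - 8*(4)^2 - 7*(4)^1 + 4 = (-384) + (-128) + (-28) + (4) = -536; answer -536
Part 2: W1 = -536; m = 20; T(2) = 1*(-24) - 1*(20) = -44; iterating: T(2)=-44, T(3)=-20, T(4)=24, T(5)=44, T(6)=20, T(7)=-24, T(8)=-44, T(9)=-20; answer -20
Part 3: W2 = -20; r = 3; total draws C(8,2) = 28; complement C(3,2) = 3; favorable 28 - 3 = 25; P = 25/28; answer 25/28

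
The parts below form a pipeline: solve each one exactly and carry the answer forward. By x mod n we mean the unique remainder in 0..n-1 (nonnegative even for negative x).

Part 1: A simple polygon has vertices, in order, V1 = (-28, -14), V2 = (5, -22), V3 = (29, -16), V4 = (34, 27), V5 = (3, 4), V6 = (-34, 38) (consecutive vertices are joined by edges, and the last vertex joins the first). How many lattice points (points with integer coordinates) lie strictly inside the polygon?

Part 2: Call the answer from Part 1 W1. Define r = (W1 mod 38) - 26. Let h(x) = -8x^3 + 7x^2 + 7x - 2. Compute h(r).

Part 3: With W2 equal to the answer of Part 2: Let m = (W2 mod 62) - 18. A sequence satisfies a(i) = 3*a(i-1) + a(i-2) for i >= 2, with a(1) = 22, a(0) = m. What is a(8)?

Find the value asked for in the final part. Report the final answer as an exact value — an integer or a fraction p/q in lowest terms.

Part 1: cross terms: (-28*-22 - 5*-14)=686, (5*-16 - 29*-22)=558, (29*27 - 34*-16)=1327, (34*4 - 3*27)=55, (3*38 - -34*4)=250, (-34*-14 - -28*38)=1540; twice the area = |4416| = 4416; area = 2208; boundary points = 1 + 6 + 1 + 1 + 1 + 2 = 12; strictly interior points = area - boundary/2 + 1 = 2203; answer 2203
Part 2: W1 = 2203; r = 11; -8*(11)^3 + 7*(11)^2 + 7*(11)^1 - 2 = (-10648) + (847) + (77) + (-2) = -9726; answer -9726
Part 3: W2 = -9726; m = -10; a(2) = 3*(22) + 1*(-10) = 56; iterating: a(2)=56, a(3)=190, a(4)=626, a(5)=2068, a(6)=6830, a(7)=22558, a(8)=74504; answer 74504

74504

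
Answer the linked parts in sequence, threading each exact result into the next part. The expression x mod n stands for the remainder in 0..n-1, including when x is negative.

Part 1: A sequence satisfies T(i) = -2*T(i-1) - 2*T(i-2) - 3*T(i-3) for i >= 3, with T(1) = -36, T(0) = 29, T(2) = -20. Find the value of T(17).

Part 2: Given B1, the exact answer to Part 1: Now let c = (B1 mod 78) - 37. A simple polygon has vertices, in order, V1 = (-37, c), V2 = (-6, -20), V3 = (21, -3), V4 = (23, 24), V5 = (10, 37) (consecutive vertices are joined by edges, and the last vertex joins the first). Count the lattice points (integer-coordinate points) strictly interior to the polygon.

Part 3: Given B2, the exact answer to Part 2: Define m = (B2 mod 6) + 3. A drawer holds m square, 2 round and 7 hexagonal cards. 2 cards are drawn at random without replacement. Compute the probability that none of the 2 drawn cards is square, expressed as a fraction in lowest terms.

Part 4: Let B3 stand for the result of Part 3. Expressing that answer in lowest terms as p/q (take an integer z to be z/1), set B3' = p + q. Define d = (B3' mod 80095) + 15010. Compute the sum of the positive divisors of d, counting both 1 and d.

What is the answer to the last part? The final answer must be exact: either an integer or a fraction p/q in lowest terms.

Part 1: T(3) = -2*(-20) - 2*(-36) - 3*(29) = 25; iterating: T(3)=25, T(4)=98, T(5)=-186, T(6)=101, T(7)=-124, T(8)=604, T(9)=-1263, T(10)=1690, T(11)=-2666, T(12)=5741, T(13)=-11220, T(14)=18956, T(15)=-32695, T(16)=61138, T(17)=-113754; answer -113754
Part 2: B1 = -113754; c = 11; cross terms: (-37*-20 - -6*11)=806, (-6*-3 - 21*-20)=438, (21*24 - 23*-3)=573, (23*37 - 10*24)=611, (10*11 - -37*37)=1479; twice the area = |3907| = 3907; area = 3907/2; boundary points = 31 + 1 + 1 + 13 + 1 = 47; strictly interior points = area - boundary/2 + 1 = 1931; answer 1931
Part 3: B2 = 1931; m = 8; total draws C(17,2) = 136; favorable C(9,2) = 36; P = 9/34; answer 9/34
Part 4: B3 = 9/34; threaded value p + q = 43; d = 15053; 15053 is prime, so its only divisors are 1 and 15053; sigma = 1 + 15053 = 15054; answer 15054

15054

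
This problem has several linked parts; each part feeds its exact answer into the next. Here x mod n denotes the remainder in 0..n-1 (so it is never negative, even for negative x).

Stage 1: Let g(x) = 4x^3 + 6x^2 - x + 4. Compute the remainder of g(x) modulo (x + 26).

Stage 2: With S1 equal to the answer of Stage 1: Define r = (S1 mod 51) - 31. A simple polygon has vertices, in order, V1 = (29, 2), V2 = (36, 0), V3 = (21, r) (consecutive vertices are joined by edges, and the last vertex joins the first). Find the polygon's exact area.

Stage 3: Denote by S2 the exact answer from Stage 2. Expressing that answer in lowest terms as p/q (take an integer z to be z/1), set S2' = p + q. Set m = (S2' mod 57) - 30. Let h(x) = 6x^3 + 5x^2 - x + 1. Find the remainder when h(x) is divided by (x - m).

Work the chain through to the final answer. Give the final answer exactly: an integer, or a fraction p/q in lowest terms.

-15469

Stage 1: remainder = value at the root: 4*(-26)^3 + 6*(-26)^2 - 1*(-26)^1 + 4 = (-70304) + (4056) + (26) + (4) = -66218; answer -66218
Stage 2: S1 = -66218; r = 0; cross terms: (29*0 - 36*2)=-72, (36*0 - 21*0)=0, (21*2 - 29*0)=42; twice the area = |-30| = 30; area = 15; answer 15
Stage 3: S2 = 15; threaded value p + q = 16; m = -14; remainder = value at the root: 6*(-14)^3 + 5*(-14)^2 - 1*(-14)^1 + 1 = (-16464) + (980) + (14) + (1) = -15469; answer -15469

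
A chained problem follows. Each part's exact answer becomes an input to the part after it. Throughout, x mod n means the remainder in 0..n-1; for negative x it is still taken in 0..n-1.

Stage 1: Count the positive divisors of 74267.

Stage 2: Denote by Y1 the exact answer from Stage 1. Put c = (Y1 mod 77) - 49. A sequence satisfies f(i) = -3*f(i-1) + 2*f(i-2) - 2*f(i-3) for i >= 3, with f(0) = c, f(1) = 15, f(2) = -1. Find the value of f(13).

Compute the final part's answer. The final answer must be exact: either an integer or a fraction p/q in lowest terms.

50173115

Stage 1: 74267 = 23 * 3229; number of divisors = (1+1) * (1+1) = 4; answer 4
Stage 2: Y1 = 4; c = -45; f(3) = -3*(-1) + 2*(15) - 2*(-45) = 123; iterating: f(3)=123, f(4)=-401, f(5)=1451, f(6)=-5401, f(7)=19907, f(8)=-73425, f(9)=270891, f(10)=-999337, f(11)=3686643, f(12)=-13600385, f(13)=50173115; answer 50173115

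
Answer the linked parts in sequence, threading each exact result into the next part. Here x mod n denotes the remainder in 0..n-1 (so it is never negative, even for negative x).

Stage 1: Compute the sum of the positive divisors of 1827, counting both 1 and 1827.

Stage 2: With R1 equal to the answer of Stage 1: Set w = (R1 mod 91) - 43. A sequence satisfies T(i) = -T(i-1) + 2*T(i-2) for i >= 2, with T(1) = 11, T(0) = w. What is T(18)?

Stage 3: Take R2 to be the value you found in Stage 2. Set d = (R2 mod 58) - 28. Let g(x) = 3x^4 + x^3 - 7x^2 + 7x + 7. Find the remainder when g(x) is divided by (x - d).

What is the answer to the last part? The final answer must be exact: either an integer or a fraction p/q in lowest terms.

Stage 1: 1827 = 3^2 * 7 * 29; sigma = (1 + 3 + 9) * (1 + 7) * (1 + 29) = 13 * 8 * 30 = 3120; answer 3120
Stage 2: R1 = 3120; w = -17; T(2) = -1*(11) + 2*(-17) = -45; iterating: T(2)=-45, T(3)=67, T(4)=-157, T(5)=291, T(6)=-605, T(7)=1187, T(8)=-2397, T(9)=4771, T(10)=-9565, T(11)=19107, T(12)=-38237, T(13)=76451, T(14)=-152925, T(15)=305827, T(16)=-611677, T(17)=1223331, T(18)=-2446685; answer -2446685
Stage 3: R2 = -2446685; d = 17; remainder = value at the root: 3*(17)^4 + 1*(17)^3 - 7*(17)^2 + 7*(17)^1 + 7 = (250563) + (4913) + (-2023) + (119) + (7) = 253579; answer 253579

253579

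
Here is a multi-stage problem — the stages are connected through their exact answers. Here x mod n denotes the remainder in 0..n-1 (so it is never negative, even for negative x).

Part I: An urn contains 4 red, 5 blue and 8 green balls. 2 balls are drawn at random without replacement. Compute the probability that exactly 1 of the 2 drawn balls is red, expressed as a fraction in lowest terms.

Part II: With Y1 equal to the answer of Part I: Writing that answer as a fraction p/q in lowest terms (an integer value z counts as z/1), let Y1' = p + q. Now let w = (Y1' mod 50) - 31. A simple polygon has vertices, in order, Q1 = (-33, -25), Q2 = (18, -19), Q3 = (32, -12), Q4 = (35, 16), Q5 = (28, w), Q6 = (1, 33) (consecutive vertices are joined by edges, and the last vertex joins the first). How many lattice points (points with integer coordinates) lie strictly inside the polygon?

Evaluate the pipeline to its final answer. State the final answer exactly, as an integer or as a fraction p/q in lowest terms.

Part I: total draws C(17,2) = 136; favorable C(4,1)*C(13,1) = 52; P = 13/34; answer 13/34
Part II: Y1 = 13/34; threaded value p + q = 47; w = 16; cross terms: (-33*-19 - 18*-25)=1077, (18*-12 - 32*-19)=392, (32*16 - 35*-12)=932, (35*16 - 28*16)=112, (28*33 - 1*16)=908, (1*-25 - -33*33)=1064; twice the area = |4485| = 4485; area = 4485/2; boundary points = 3 + 7 + 1 + 7 + 1 + 2 = 21; strictly interior points = area - boundary/2 + 1 = 2233; answer 2233

2233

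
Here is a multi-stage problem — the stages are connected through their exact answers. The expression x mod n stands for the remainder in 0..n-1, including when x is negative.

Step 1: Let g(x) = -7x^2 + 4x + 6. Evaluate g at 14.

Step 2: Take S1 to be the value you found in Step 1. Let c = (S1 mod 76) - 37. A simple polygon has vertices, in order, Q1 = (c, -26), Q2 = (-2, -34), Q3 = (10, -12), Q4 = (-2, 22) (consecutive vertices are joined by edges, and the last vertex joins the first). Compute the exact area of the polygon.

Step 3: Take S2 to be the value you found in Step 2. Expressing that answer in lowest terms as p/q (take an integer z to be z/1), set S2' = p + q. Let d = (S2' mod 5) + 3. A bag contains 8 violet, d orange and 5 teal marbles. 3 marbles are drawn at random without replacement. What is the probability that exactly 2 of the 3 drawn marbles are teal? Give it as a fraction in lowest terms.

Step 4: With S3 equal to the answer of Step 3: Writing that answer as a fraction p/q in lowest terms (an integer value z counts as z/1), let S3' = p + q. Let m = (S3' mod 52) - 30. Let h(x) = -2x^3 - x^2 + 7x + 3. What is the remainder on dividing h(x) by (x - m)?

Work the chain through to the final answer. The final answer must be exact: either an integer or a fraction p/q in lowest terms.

-4469

Step 1: -7*(14)^2 + 4*(14)^1 + 6 = (-1372) + (56) + (6) = -1310; answer -1310
Step 2: S1 = -1310; c = 21; cross terms: (21*-34 - -2*-26)=-766, (-2*-12 - 10*-34)=364, (10*22 - -2*-12)=196, (-2*-26 - 21*22)=-410; twice the area = |-616| = 616; area = 308; answer 308
Step 3: S2 = 308; threaded value p + q = 309; d = 7; total draws C(20,3) = 1140; favorable C(5,2)*C(15,1) = 150; P = 5/38; answer 5/38
Step 4: S3 = 5/38; threaded value p + q = 43; m = 13; remainder = value at the root: -2*(13)^3 - 1*(13)^2 + 7*(13)^1 + 3 = (-4394) + (-169) + (91) + (3) = -4469; answer -4469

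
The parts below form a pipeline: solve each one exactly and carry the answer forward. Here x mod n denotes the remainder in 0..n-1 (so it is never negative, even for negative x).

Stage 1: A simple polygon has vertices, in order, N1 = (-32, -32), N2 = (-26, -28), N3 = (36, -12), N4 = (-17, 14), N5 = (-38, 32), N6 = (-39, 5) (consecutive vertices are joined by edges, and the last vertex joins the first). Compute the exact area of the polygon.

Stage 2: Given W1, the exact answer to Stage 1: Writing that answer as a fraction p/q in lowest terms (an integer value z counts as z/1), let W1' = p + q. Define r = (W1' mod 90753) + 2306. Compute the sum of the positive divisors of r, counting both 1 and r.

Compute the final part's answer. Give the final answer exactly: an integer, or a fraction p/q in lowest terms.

8220

Stage 1: cross terms: (-32*-28 - -26*-32)=64, (-26*-12 - 36*-28)=1320, (36*14 - -17*-12)=300, (-17*32 - -38*14)=-12, (-38*5 - -39*32)=1058, (-39*-32 - -32*5)=1408; twice the area = |4138| = 4138; area = 2069; answer 2069
Stage 2: W1 = 2069; threaded value p + q = 2070; r = 4376; 4376 = 2^3 * 547; sigma = (1 + 2 + 4 + 8) * (1 + 547) = 15 * 548 = 8220; answer 8220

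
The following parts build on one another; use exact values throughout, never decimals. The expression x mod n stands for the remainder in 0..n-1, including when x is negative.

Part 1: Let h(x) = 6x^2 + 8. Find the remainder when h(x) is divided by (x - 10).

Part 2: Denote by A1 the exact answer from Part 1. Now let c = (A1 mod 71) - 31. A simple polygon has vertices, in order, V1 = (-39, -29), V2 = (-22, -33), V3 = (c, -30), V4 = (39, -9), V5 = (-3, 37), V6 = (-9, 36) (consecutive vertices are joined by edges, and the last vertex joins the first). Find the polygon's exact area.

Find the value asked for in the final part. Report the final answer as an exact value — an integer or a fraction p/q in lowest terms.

6001/2

Part 1: remainder = value at the root: 6*(10)^2 + 8 = (600) + (8) = 608; answer 608
Part 2: A1 = 608; c = 9; cross terms: (-39*-33 - -22*-29)=649, (-22*-30 - 9*-33)=957, (9*-9 - 39*-30)=1089, (39*37 - -3*-9)=1416, (-3*36 - -9*37)=225, (-9*-29 - -39*36)=1665; twice the area = |6001| = 6001; area = 6001/2; answer 6001/2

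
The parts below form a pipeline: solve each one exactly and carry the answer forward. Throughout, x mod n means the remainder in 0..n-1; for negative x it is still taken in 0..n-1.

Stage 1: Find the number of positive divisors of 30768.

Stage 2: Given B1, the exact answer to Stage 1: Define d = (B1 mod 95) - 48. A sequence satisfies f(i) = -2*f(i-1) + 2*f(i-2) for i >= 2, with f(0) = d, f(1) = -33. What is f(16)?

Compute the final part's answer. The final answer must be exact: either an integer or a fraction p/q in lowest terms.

Stage 1: 30768 = 2^4 * 3 * 641; number of divisors = (4+1) * (1+1) * (1+1) = 20; answer 20
Stage 2: B1 = 20; d = -28; f(2) = -2*(-33) + 2*(-28) = 10; iterating: f(2)=10, f(3)=-86, f(4)=192, f(5)=-556, f(6)=1496, f(7)=-4104, f(8)=11200, f(9)=-30608, f(10)=83616, f(11)=-228448, f(12)=624128, f(13)=-1705152, f(14)=4658560, f(15)=-12727424, f(16)=34771968; answer 34771968

34771968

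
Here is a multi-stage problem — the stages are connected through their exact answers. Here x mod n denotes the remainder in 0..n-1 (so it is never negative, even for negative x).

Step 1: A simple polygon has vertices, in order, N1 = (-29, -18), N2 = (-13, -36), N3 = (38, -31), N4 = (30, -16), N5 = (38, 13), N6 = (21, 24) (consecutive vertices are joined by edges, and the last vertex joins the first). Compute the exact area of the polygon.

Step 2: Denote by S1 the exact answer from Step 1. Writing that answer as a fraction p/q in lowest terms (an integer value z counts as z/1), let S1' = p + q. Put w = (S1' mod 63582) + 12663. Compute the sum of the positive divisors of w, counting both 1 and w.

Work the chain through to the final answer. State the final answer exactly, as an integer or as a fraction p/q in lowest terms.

24640

Step 1: cross terms: (-29*-36 - -13*-18)=810, (-13*-31 - 38*-36)=1771, (38*-16 - 30*-31)=322, (30*13 - 38*-16)=998, (38*24 - 21*13)=639, (21*-18 - -29*24)=318; twice the area = |4858| = 4858; area = 2429; answer 2429
Step 2: S1 = 2429; threaded value p + q = 2430; w = 15093; 15093 = 3^3 * 13 * 43; sigma = (1 + 3 + 9 + 27) * (1 + 13) * (1 + 43) = 40 * 14 * 44 = 24640; answer 24640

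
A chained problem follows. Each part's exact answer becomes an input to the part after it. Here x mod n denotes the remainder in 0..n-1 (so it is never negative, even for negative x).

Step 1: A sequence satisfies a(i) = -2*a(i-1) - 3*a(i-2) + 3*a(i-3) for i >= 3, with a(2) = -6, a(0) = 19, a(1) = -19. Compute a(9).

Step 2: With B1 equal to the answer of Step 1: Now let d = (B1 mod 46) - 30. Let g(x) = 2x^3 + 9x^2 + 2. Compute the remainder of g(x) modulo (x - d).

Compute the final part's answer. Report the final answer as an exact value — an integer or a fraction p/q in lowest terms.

-2158

Step 1: a(3) = -2*(-6) - 3*(-19) + 3*(19) = 126; iterating: a(3)=126, a(4)=-291, a(5)=186, a(6)=879, a(7)=-3189, a(8)=4299, a(9)=3606; answer 3606
Step 2: B1 = 3606; d = -12; remainder = value at the root: 2*(-12)^3 + 9*(-12)^2 + 2 = (-3456) + (1296) + (2) = -2158; answer -2158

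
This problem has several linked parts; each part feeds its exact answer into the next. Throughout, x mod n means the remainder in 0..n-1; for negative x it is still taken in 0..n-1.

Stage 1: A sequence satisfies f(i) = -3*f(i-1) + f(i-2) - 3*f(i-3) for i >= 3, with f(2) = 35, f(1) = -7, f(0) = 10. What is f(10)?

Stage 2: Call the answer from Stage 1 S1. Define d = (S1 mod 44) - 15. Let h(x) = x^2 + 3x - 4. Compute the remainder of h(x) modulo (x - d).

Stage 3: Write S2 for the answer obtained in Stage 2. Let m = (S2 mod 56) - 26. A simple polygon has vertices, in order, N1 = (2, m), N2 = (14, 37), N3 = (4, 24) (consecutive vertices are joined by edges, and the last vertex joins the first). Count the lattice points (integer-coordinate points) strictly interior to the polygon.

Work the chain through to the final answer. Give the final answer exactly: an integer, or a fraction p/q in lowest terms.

Stage 1: f(3) = -3*(35) + 1*(-7) - 3*(10) = -142; iterating: f(3)=-142, f(4)=482, f(5)=-1693, f(6)=5987, f(7)=-21100, f(8)=74366, f(9)=-262159, f(10)=924143; answer 924143
Stage 2: S1 = 924143; d = -4; remainder = value at the root: 1*(-4)^2 + 3*(-4)^1 - 4 = (16) + (-12) + (-4) = 0; answer 0
Stage 3: S2 = 0; m = -26; cross terms: (2*37 - 14*-26)=438, (14*24 - 4*37)=188, (4*-26 - 2*24)=-152; twice the area = |474| = 474; area = 237; boundary points = 3 + 1 + 2 = 6; strictly interior points = area - boundary/2 + 1 = 235; answer 235

235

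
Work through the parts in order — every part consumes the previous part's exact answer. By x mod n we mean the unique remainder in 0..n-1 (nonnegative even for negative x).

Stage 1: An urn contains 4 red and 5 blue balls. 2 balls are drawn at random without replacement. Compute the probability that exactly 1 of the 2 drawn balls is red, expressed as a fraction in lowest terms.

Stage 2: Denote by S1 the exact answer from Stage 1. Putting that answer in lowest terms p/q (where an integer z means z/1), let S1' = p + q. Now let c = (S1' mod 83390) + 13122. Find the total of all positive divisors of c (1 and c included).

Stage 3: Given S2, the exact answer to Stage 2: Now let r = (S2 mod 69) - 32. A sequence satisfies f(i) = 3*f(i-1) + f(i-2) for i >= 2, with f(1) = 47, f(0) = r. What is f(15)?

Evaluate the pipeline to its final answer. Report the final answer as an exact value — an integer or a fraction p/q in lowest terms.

Stage 1: total draws C(9,2) = 36; favorable C(4,1)*C(5,1) = 20; P = 5/9; answer 5/9
Stage 2: S1 = 5/9; threaded value p + q = 14; c = 13136; 13136 = 2^4 * 821; sigma = (1 + 2 + 4 + 8 + 16) * (1 + 821) = 31 * 822 = 25482; answer 25482
Stage 3: S2 = 25482; r = -11; f(2) = 3*(47) + 1*(-11) = 130; iterating: f(2)=130, f(3)=437, f(4)=1441, f(5)=4760, f(6)=15721, f(7)=51923, f(8)=171490, f(9)=566393, f(10)=1870669, f(11)=6178400, f(12)=20405869, f(13)=67396007, f(14)=222593890, f(15)=735177677; answer 735177677

735177677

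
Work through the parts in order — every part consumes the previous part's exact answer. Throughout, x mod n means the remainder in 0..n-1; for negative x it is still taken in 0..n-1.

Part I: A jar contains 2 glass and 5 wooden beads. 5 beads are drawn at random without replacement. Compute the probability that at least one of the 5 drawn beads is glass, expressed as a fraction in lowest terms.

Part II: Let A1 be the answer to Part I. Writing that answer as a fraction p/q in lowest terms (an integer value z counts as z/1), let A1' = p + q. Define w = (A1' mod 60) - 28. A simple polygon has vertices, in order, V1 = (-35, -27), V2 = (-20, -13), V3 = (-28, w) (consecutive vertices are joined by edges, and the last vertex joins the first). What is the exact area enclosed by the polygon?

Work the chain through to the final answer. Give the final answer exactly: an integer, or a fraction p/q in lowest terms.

251

Part I: total draws C(7,5) = 21; complement C(5,5) = 1; favorable 21 - 1 = 20; P = 20/21; answer 20/21
Part II: A1 = 20/21; threaded value p + q = 41; w = 13; cross terms: (-35*-13 - -20*-27)=-85, (-20*13 - -28*-13)=-624, (-28*-27 - -35*13)=1211; twice the area = |502| = 502; area = 251; answer 251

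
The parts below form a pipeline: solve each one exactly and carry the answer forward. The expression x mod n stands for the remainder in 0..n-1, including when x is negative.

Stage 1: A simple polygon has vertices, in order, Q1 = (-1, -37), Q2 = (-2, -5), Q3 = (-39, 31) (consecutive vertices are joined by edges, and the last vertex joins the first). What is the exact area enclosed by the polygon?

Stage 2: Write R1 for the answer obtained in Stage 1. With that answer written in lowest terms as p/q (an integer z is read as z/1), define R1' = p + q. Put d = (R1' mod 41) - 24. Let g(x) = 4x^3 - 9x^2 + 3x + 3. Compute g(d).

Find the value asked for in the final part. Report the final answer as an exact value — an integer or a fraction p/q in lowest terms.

-53495

Stage 1: cross terms: (-1*-5 - -2*-37)=-69, (-2*31 - -39*-5)=-257, (-39*-37 - -1*31)=1474; twice the area = |1148| = 1148; area = 574; answer 574
Stage 2: R1 = 574; threaded value p + q = 575; d = -23; 4*(-23)^3 - 9*(-23)^2 + 3*(-23)^1 + 3 = (-48668) + (-4761) + (-69) + (3) = -53495; answer -53495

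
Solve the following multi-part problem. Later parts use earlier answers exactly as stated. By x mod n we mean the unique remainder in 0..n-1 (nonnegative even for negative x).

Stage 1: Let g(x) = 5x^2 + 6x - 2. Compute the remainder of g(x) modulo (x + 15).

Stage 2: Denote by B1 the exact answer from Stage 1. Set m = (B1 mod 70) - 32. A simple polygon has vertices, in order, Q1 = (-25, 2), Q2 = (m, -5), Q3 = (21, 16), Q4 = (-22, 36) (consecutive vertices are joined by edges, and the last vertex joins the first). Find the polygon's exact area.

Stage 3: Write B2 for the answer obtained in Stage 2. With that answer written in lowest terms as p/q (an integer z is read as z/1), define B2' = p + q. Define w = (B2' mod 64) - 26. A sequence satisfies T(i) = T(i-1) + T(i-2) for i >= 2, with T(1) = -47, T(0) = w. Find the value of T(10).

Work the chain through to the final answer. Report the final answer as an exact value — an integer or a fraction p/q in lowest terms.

-2483

Stage 1: remainder = value at the root: 5*(-15)^2 + 6*(-15)^1 - 2 = (1125) + (-90) + (-2) = 1033; answer 1033
Stage 2: B1 = 1033; m = 21; cross terms: (-25*-5 - 21*2)=83, (21*16 - 21*-5)=441, (21*36 - -22*16)=1108, (-22*2 - -25*36)=856; twice the area = |2488| = 2488; area = 1244; answer 1244
Stage 3: B2 = 1244; threaded value p + q = 1245; w = 3; T(2) = 1*(-47) + 1*(3) = -44; iterating: T(2)=-44, T(3)=-91, T(4)=-135, T(5)=-226, T(6)=-361, T(7)=-587, T(8)=-948, T(9)=-1535, T(10)=-2483; answer -2483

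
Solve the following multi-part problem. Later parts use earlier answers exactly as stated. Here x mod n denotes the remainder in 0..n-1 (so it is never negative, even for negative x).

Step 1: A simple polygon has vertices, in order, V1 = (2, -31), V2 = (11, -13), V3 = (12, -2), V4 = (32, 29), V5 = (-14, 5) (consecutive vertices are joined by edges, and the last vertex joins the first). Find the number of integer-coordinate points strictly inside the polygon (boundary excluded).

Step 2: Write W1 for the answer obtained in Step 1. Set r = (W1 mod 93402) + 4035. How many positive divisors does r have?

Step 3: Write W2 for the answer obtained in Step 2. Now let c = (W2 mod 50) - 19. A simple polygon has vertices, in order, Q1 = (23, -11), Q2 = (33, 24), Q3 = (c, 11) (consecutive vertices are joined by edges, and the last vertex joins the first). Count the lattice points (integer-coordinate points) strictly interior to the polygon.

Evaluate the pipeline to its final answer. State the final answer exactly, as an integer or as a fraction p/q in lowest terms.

Step 1: cross terms: (2*-13 - 11*-31)=315, (11*-2 - 12*-13)=134, (12*29 - 32*-2)=412, (32*5 - -14*29)=566, (-14*-31 - 2*5)=424; twice the area = |1851| = 1851; area = 1851/2; boundary points = 9 + 1 + 1 + 2 + 4 = 17; strictly interior points = area - boundary/2 + 1 = 918; answer 918
Step 2: W1 = 918; r = 4953; 4953 = 3 * 13 * 127; number of divisors = (1+1) * (1+1) * (1+1) = 8; answer 8
Step 3: W2 = 8; c = -11; cross terms: (23*24 - 33*-11)=915, (33*11 - -11*24)=627, (-11*-11 - 23*11)=-132; twice the area = |1410| = 1410; area = 705; boundary points = 5 + 1 + 2 = 8; strictly interior points = area - boundary/2 + 1 = 702; answer 702

702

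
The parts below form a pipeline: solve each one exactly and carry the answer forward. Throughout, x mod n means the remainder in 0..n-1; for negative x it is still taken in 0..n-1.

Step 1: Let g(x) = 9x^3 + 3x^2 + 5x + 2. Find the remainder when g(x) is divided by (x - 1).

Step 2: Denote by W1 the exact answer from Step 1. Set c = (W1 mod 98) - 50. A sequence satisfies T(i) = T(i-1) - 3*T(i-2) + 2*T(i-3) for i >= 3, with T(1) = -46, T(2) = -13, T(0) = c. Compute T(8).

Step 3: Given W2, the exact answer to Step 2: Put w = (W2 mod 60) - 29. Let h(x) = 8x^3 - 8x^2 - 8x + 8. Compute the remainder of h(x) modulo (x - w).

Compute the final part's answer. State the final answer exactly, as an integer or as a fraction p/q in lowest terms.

Step 1: remainder = value at the root: 9*(1)^3 + 3*(1)^2 + 5*(1)^1 + 2 = (9) + (3) + (5) + (2) = 19; answer 19
Step 2: W1 = 19; c = -31; T(3) = 1*(-13) - 3*(-46) + 2*(-31) = 63; iterating: T(3)=63, T(4)=10, T(5)=-205, T(6)=-109, T(7)=526, T(8)=443; answer 443
Step 3: W2 = 443; w = -6; remainder = value at the root: 8*(-6)^3 - 8*(-6)^2 - 8*(-6)^1 + 8 = (-1728) + (-288) + (48) + (8) = -1960; answer -1960

-1960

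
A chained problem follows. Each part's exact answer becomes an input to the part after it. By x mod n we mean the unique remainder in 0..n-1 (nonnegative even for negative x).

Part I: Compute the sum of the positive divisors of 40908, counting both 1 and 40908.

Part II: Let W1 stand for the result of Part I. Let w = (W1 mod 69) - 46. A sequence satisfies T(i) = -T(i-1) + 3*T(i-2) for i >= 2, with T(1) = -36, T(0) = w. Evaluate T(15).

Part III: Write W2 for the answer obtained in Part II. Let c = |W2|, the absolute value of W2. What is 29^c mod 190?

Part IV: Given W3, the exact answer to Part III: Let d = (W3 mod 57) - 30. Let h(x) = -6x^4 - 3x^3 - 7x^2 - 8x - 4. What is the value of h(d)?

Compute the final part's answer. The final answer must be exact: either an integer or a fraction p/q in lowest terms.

Part I: 40908 = 2^2 * 3 * 7 * 487; sigma = (1 + 2 + 4) * (1 + 3) * (1 + 7) * (1 + 487) = 7 * 4 * 8 * 488 = 109312; answer 109312
Part II: W1 = 109312; w = -30; T(2) = -1*(-36) + 3*(-30) = -54; iterating: T(2)=-54, T(3)=-54, T(4)=-108, T(5)=-54, T(6)=-270, T(7)=108, T(8)=-918, T(9)=1242, T(10)=-3996, T(11)=7722, T(12)=-19710, T(13)=42876, T(14)=-102006, T(15)=230634; answer 230634
Part III: W2 = 230634; c = 230634; squarings mod 190: 29^1=29, 29^2=81, 29^4=101, 29^8=131, 29^16=61, 29^32=111, 29^64=161, 29^128=81, 29^256=101, 29^512=131, 29^1024=61, 29^2048=111, 29^4096=161, 29^8192=81, 29^16384=101, 29^32768=131, 29^65536=61, 29^131072=111; 29^230634 = 29^2 * 29^8 * 29^32 * 29^64 * 29^128 * 29^1024 * 29^32768 * 29^65536 * 29^131072 = 1 (mod 190); answer 1
Part IV: W3 = 1; d = -29; -6*(-29)^4 - 3*(-29)^3 - 7*(-29)^2 - 8*(-29)^1 - 4 = (-4243686) + (73167) + (-5887) + (232) + (-4) = -4176178; answer -4176178

-4176178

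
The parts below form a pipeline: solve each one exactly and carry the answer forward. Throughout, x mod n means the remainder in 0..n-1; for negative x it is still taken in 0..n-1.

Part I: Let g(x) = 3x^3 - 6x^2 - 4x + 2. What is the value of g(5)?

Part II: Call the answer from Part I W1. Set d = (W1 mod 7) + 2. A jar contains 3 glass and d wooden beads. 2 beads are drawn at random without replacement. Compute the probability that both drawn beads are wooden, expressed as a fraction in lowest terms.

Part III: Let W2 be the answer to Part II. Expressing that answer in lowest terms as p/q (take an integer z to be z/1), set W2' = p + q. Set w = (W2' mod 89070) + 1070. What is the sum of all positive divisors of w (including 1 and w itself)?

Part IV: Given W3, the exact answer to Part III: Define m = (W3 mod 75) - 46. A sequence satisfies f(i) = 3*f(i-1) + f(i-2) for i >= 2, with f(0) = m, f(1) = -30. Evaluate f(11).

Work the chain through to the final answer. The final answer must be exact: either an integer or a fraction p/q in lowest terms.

Part I: 3*(5)^3 - 6*(5)^2 - 4*(5)^1 + 2 = (375) + (-150) + (-20) + (2) = 207; answer 207
Part II: W1 = 207; d = 6; total draws C(9,2) = 36; favorable C(6,2) = 15; P = 5/12; answer 5/12
Part III: W2 = 5/12; threaded value p + q = 17; w = 1087; 1087 is prime, so its only divisors are 1 and 1087; sigma = 1 + 1087 = 1088; answer 1088
Part IV: W3 = 1088; m = -8; f(2) = 3*(-30) + 1*(-8) = -98; iterating: f(2)=-98, f(3)=-324, f(4)=-1070, f(5)=-3534, f(6)=-11672, f(7)=-38550, f(8)=-127322, f(9)=-420516, f(10)=-1388870, f(11)=-4587126; answer -4587126

-4587126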